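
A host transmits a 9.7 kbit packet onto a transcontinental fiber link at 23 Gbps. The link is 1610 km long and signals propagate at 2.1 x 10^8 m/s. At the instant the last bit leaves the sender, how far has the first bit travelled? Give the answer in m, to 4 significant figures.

88.57 m

t_tx = L/R = 9700/23000000000 = 4.21739e-07 s.
Distance = s × t_tx = 210000000 × 4.21739e-07 = 88.57 m.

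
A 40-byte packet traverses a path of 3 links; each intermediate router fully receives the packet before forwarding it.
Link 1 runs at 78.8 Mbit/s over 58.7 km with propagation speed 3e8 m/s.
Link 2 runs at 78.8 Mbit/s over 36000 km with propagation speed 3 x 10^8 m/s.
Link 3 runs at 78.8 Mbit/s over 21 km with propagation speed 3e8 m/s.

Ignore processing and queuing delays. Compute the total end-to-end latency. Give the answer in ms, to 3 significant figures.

L = 40 × 8 = 320 bits.
Transmission delay per hop = L/R = 320/78800000 = 0.00406091 ms; 3 hops → 0.0121827 ms.
Propagation delays (d/s per hop): 0.195667, 120, 0.07 ms; sum = 120.266 ms.
End-to-end = 120 ms.

120 ms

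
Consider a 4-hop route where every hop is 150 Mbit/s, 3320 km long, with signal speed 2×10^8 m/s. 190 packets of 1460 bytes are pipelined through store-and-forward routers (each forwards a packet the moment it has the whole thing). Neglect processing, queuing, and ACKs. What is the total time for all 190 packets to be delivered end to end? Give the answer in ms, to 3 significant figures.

Per-hop transmission t_tx = L/R = 11680/150000000 = 0.0778667 ms.
Per-hop propagation t_prop = 3320000/200000000 = 16.6 ms.
Pipeline fill: first packet needs 4·t_tx to clear all hops; remaining 189 packets each add one t_tx.
Total = (4+190-1)·t_tx + 4·t_prop = 193·0.0778667 + 4·16.6 = 81.4 ms.

81.4 ms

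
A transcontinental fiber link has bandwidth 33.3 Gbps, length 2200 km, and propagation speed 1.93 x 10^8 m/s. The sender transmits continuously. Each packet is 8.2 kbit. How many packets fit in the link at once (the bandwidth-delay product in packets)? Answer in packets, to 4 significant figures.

Propagation delay = 2200000 / 193000000 = 0.011399 s.
BDP = R × t_prop = 3.33e+10 × 0.011399 = 379585000 bits.
In packets of 8200 bits: 46290 packets.

46290 packets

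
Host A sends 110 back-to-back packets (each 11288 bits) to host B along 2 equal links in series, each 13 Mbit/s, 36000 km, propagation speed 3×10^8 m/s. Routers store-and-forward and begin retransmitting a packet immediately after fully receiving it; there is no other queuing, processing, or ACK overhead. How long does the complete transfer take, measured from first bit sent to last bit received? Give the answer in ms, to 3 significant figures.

336 ms

Per-hop transmission t_tx = L/R = 11288/13000000 = 0.868308 ms.
Per-hop propagation t_prop = 36000000/300000000 = 120 ms.
Pipeline fill: first packet needs 2·t_tx to clear all hops; remaining 109 packets each add one t_tx.
Total = (2+110-1)·t_tx + 2·t_prop = 111·0.868308 + 2·120 = 336 ms.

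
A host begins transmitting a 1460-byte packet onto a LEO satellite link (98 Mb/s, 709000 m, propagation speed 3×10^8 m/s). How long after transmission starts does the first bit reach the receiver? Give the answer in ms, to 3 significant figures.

First bit experiences only propagation delay: d/s = 709000/300000000 = 2.36 ms.

2.36 ms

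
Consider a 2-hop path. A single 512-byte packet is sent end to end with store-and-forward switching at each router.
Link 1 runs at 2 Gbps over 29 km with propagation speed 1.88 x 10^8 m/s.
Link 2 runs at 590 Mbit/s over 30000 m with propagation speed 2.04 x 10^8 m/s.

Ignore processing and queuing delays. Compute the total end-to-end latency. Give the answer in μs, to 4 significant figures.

L = 512 × 8 = 4096 bits.
Transmission delays (L/R per hop): 2.048, 6.94237 μs; sum = 8.99037 μs.
Propagation delays (d/s per hop): 154.255, 147.059 μs; sum = 301.314 μs.
End-to-end = 310.3 μs.

310.3 μs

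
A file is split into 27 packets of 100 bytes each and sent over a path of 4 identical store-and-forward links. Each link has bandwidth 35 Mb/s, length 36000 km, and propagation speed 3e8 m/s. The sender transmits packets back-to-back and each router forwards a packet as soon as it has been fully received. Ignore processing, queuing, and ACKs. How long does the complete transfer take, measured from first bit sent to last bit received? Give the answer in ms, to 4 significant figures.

Per-hop transmission t_tx = L/R = 800/35000000 = 0.0228571 ms.
Per-hop propagation t_prop = 36000000/300000000 = 120 ms.
Pipeline fill: first packet needs 4·t_tx to clear all hops; remaining 26 packets each add one t_tx.
Total = (4+27-1)·t_tx + 4·t_prop = 30·0.0228571 + 4·120 = 480.7 ms.

480.7 ms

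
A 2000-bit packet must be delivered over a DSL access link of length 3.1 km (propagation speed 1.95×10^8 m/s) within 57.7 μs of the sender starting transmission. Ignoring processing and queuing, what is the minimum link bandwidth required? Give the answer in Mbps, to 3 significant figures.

Propagation delay = 3100 / 195000000 = 15.8974 μs.
Transmission budget = 57.7 − 15.8974 = 41.8026 μs.
R ≥ L / t_tx = 2000 bits / 4.18026e-05 s = 47.8 Mbps.

47.8 Mbps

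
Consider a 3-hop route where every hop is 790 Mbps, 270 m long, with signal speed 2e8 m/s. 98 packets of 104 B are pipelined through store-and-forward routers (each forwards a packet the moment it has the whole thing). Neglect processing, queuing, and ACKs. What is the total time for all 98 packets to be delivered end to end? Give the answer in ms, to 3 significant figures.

0.109 ms

Per-hop transmission t_tx = L/R = 832/790000000 = 0.00105316 ms.
Per-hop propagation t_prop = 270/200000000 = 0.00135 ms.
Pipeline fill: first packet needs 3·t_tx to clear all hops; remaining 97 packets each add one t_tx.
Total = (3+98-1)·t_tx + 3·t_prop = 100·0.00105316 + 3·0.00135 = 0.109 ms.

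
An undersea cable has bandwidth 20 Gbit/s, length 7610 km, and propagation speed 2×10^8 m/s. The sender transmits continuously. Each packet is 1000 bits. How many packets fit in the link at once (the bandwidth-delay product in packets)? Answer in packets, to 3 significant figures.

Propagation delay = 7610000 / 200000000 = 0.03805 s.
BDP = R × t_prop = 20000000000 × 0.03805 = 761000000 bits.
In packets of 1000 bits: 761000 packets.

761000 packets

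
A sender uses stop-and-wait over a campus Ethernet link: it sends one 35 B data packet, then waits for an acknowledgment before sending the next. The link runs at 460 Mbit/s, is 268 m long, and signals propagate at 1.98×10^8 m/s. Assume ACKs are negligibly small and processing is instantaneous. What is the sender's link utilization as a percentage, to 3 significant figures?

18.4 %

t_tx = L/R = 280/460000000 = 6.08696e-07 s.
t_prop = 268/198000000 = 1.35354e-06 s; RTT = 2.70707e-06 s.
Cycle = t_tx + RTT = 3.31577e-06 s.
Utilization = t_tx / cycle = 6.08696e-07/3.31577e-06 = 18.4 %.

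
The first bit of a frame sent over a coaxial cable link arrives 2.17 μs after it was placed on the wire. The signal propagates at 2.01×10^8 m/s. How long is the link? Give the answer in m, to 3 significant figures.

d = s × t_prop = 2.01e+08 × 2.17e-06 = 436 m.

436 m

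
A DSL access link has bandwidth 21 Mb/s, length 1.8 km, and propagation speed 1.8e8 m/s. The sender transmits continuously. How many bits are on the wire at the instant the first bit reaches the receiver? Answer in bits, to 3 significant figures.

Propagation delay = 1800 / 180000000 = 1e-05 s.
BDP = R × t_prop = 21000000 × 1e-05 = 210 bits.

210 bits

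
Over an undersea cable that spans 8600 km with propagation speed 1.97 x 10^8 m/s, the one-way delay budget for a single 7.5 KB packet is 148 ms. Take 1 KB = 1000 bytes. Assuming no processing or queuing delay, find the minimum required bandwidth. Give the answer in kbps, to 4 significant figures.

575.0 kbps

L = 60000 bits.
Propagation delay = 8600000 / 197000000 = 43.6548 ms.
Transmission budget = 148 − 43.6548 = 104.345 ms.
R ≥ L / t_tx = 60000 bits / 0.104345 s = 575.0 kbps.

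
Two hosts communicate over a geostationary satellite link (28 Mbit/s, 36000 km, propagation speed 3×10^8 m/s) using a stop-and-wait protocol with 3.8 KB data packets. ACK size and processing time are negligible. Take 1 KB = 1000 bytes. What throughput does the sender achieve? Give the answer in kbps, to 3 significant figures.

126 kbps

t_tx = L/R = 30400/28000000 = 0.00108571 s.
t_prop = 36000000/300000000 = 0.12 s; RTT = 0.24 s.
Cycle = t_tx + RTT = 0.241086 s.
Throughput = L / cycle = 30400 / 0.241086 = 126 kbps.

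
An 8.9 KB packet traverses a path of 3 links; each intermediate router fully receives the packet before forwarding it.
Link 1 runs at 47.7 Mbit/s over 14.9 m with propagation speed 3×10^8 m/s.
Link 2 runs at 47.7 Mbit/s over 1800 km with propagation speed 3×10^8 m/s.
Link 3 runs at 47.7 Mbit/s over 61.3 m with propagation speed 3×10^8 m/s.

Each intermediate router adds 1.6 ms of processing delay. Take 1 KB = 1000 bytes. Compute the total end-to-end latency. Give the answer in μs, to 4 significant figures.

13680 μs

L = 71200 bits.
Transmission delay per hop = L/R = 71200/47700000 = 1492.66 μs; 3 hops → 4477.99 μs.
Propagation delays (d/s per hop): 0.0496667, 6000, 0.204333 μs; sum = 6000.25 μs.
Processing at 2 router(s): 2 × 1.6 ms = 3200 μs.
End-to-end = 13680 μs.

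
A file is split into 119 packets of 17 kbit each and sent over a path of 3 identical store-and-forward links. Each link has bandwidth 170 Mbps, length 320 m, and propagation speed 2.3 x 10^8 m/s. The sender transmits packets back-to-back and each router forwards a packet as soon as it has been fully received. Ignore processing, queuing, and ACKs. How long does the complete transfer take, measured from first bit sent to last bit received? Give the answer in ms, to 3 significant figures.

12.1 ms

Per-hop transmission t_tx = L/R = 17000/170000000 = 0.1 ms.
Per-hop propagation t_prop = 320/2.3e+08 = 0.0013913 ms.
Pipeline fill: first packet needs 3·t_tx to clear all hops; remaining 118 packets each add one t_tx.
Total = (3+119-1)·t_tx + 3·t_prop = 121·0.1 + 3·0.0013913 = 12.1 ms.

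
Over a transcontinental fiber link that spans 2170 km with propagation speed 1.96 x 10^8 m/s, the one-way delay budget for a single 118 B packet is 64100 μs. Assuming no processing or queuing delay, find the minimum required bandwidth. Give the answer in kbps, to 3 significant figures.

17.8 kbps

L = 944 bits.
Propagation delay = 2170000 / 196000000 = 11071.4 μs.
Transmission budget = 64100 − 11071.4 = 53028.6 μs.
R ≥ L / t_tx = 944 bits / 0.0530286 s = 17.8 kbps.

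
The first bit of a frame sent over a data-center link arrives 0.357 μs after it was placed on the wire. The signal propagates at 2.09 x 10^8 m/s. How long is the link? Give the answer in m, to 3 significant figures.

74.6 m

d = s × t_prop = 209000000 × 3.57e-07 = 74.6 m.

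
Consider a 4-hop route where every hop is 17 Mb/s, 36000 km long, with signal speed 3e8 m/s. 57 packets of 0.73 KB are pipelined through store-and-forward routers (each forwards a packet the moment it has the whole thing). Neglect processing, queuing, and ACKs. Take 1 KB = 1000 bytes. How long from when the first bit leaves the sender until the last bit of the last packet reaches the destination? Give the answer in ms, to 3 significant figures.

501 ms

Per-hop transmission t_tx = L/R = 5840/17000000 = 0.343529 ms.
Per-hop propagation t_prop = 36000000/300000000 = 120 ms.
Pipeline fill: first packet needs 4·t_tx to clear all hops; remaining 56 packets each add one t_tx.
Total = (4+57-1)·t_tx + 4·t_prop = 60·0.343529 + 4·120 = 501 ms.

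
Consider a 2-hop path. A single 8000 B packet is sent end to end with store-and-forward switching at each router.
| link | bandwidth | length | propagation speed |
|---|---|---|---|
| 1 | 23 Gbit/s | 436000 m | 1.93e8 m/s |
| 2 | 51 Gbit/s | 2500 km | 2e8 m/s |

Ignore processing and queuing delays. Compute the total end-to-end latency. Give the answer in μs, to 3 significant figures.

14800 μs

L = 8000 × 8 = 64000 bits.
Transmission delays (L/R per hop): 2.78261, 1.2549 μs; sum = 4.03751 μs.
Propagation delays (d/s per hop): 2259.07, 12500 μs; sum = 14759.1 μs.
End-to-end = 14800 μs.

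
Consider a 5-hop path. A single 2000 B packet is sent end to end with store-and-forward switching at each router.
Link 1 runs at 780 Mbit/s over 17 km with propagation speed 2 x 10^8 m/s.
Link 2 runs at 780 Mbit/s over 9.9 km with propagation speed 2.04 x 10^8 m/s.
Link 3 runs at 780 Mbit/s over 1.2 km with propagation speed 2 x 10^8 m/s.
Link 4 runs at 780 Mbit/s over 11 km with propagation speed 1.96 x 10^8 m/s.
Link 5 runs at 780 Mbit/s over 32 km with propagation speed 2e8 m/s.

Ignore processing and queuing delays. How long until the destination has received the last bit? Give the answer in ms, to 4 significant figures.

L = 2000 × 8 = 16000 bits.
Transmission delay per hop = L/R = 16000/780000000 = 0.0205128 ms; 5 hops → 0.102564 ms.
Propagation delays (d/s per hop): 0.085, 0.0485294, 0.006, 0.0561224, 0.16 ms; sum = 0.355652 ms.
End-to-end = 0.4582 ms.

0.4582 ms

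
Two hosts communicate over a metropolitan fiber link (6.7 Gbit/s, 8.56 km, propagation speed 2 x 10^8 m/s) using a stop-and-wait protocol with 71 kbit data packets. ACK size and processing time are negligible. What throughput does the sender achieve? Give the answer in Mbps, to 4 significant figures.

t_tx = L/R = 71000/6700000000 = 1.0597e-05 s.
t_prop = 8560/200000000 = 4.28e-05 s; RTT = 8.56e-05 s.
Cycle = t_tx + RTT = 9.6197e-05 s.
Throughput = L / cycle = 71000 / 9.6197e-05 = 738.1 Mbps.

738.1 Mbps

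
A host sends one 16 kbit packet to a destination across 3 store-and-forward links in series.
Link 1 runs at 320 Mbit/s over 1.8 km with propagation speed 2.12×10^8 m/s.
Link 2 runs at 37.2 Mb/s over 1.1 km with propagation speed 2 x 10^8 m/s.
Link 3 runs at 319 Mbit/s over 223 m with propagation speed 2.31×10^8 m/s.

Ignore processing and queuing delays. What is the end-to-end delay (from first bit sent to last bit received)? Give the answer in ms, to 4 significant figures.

0.5452 ms

L = 16000 bits.
Transmission delays (L/R per hop): 0.05, 0.430108, 0.0501567 ms; sum = 0.530264 ms.
Propagation delays (d/s per hop): 0.00849057, 0.0055, 0.000965368 ms; sum = 0.0149559 ms.
End-to-end = 0.5452 ms.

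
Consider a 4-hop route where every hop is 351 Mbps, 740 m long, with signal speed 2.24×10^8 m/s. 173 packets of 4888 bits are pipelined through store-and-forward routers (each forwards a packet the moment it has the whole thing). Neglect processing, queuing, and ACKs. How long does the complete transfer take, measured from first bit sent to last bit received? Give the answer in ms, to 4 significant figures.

2.464 ms

Per-hop transmission t_tx = L/R = 4888/351000000 = 0.0139259 ms.
Per-hop propagation t_prop = 740/2.24e+08 = 0.00330357 ms.
Pipeline fill: first packet needs 4·t_tx to clear all hops; remaining 172 packets each add one t_tx.
Total = (4+173-1)·t_tx + 4·t_prop = 176·0.0139259 + 4·0.00330357 = 2.464 ms.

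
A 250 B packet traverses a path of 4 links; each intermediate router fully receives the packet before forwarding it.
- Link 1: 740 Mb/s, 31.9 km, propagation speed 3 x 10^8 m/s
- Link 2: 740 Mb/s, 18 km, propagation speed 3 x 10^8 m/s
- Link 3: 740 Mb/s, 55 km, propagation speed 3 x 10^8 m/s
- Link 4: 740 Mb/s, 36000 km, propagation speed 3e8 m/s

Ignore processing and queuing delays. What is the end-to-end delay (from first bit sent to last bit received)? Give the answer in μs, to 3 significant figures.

L = 250 × 8 = 2000 bits.
Transmission delay per hop = L/R = 2000/740000000 = 2.7027 μs; 4 hops → 10.8108 μs.
Propagation delays (d/s per hop): 106.333, 60, 183.333, 120000 μs; sum = 120350 μs.
End-to-end = 120000 μs.

120000 μs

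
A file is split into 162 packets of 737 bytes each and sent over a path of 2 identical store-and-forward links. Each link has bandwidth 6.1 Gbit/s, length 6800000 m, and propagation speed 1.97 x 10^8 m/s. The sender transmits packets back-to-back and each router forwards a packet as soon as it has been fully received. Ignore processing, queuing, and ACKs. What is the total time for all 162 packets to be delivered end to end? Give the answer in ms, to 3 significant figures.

Per-hop transmission t_tx = L/R = 5896/6100000000 = 0.000966557 ms.
Per-hop propagation t_prop = 6800000/197000000 = 34.5178 ms.
Pipeline fill: first packet needs 2·t_tx to clear all hops; remaining 161 packets each add one t_tx.
Total = (2+162-1)·t_tx + 2·t_prop = 163·0.000966557 + 2·34.5178 = 69.2 ms.

69.2 ms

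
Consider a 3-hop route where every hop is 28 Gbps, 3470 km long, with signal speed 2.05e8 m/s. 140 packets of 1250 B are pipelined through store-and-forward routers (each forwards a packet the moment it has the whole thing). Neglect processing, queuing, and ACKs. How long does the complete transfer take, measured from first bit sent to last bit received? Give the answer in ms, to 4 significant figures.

50.83 ms

Per-hop transmission t_tx = L/R = 10000/28000000000 = 0.000357143 ms.
Per-hop propagation t_prop = 3470000/2.05e+08 = 16.9268 ms.
Pipeline fill: first packet needs 3·t_tx to clear all hops; remaining 139 packets each add one t_tx.
Total = (3+140-1)·t_tx + 3·t_prop = 142·0.000357143 + 3·16.9268 = 50.83 ms.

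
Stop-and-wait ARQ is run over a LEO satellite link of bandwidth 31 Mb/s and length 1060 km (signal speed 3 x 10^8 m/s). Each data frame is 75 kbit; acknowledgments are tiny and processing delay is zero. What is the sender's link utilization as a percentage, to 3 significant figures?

25.5 %

t_tx = L/R = 75000/31000000 = 0.00241935 s.
t_prop = 1060000/300000000 = 0.00353333 s; RTT = 0.00706667 s.
Cycle = t_tx + RTT = 0.00948602 s.
Utilization = t_tx / cycle = 0.00241935/0.00948602 = 25.5 %.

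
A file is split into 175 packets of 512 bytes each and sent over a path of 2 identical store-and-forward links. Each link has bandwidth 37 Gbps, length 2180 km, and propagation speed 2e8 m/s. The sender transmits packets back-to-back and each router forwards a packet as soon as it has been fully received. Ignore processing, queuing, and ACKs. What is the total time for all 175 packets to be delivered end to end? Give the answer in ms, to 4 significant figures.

21.82 ms

Per-hop transmission t_tx = L/R = 4096/37000000000 = 0.000110703 ms.
Per-hop propagation t_prop = 2180000/200000000 = 10.9 ms.
Pipeline fill: first packet needs 2·t_tx to clear all hops; remaining 174 packets each add one t_tx.
Total = (2+175-1)·t_tx + 2·t_prop = 176·0.000110703 + 2·10.9 = 21.82 ms.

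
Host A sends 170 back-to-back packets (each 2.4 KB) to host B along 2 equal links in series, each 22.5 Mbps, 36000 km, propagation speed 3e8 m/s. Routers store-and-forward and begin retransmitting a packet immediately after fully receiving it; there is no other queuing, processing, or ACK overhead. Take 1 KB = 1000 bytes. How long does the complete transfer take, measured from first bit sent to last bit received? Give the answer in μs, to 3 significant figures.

386000 μs

Per-hop transmission t_tx = L/R = 19200/22500000 = 853.333 μs.
Per-hop propagation t_prop = 36000000/300000000 = 120000 μs.
Pipeline fill: first packet needs 2·t_tx to clear all hops; remaining 169 packets each add one t_tx.
Total = (2+170-1)·t_tx + 2·t_prop = 171·853.333 + 2·120000 = 386000 μs.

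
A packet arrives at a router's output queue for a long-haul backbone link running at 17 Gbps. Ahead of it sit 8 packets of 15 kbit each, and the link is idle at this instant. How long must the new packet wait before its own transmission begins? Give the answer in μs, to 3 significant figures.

Each queued packet: L/R = 15000/17000000000 = 0.882353 μs.
8 queued → 7.05882 μs.
Queuing delay = 7.06 μs.

7.06 μs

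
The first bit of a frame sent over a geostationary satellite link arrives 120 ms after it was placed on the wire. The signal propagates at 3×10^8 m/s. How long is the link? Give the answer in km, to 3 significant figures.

36000 km

d = s × t_prop = 300000000 × 0.12 = 36000 km.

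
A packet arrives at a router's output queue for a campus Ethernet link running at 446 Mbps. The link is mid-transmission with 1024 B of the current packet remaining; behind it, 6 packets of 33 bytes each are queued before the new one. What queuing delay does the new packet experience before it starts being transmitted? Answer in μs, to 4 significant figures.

Each queued packet: L/R = 264/446000000 = 0.591928 μs.
6 queued → 3.55157 μs.
Plus remaining 8192 bits of current packet: 18.3677 μs.
Queuing delay = 21.92 μs.

21.92 μs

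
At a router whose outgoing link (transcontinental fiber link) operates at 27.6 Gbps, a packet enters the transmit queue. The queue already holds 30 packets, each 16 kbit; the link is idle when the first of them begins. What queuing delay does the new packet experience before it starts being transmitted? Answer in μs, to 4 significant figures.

Each queued packet: L/R = 16000/27600000000 = 0.57971 μs.
30 queued → 17.3913 μs.
Queuing delay = 17.39 μs.

17.39 μs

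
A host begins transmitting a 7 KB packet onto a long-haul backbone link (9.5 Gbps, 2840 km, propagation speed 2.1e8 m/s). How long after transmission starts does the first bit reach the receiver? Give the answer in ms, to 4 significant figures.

13.52 ms

First bit experiences only propagation delay: d/s = 2840000/210000000 = 13.52 ms.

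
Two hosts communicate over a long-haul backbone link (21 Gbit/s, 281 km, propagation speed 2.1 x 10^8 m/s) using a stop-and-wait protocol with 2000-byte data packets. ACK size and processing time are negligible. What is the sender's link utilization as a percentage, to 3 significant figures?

t_tx = L/R = 16000/21000000000 = 7.61905e-07 s.
t_prop = 281000/210000000 = 0.0013381 s; RTT = 0.00267619 s.
Cycle = t_tx + RTT = 0.00267695 s.
Utilization = t_tx / cycle = 7.61905e-07/0.00267695 = 0.0285 %.

0.0285 %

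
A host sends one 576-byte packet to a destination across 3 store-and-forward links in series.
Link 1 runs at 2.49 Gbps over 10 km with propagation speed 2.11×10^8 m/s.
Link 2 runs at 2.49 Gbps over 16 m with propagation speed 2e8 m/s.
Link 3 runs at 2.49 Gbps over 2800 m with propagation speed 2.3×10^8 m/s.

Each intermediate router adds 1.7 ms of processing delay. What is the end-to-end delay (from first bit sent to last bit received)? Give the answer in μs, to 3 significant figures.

L = 576 × 8 = 4608 bits.
Transmission delay per hop = L/R = 4608/2490000000 = 1.8506 μs; 3 hops → 5.55181 μs.
Propagation delays (d/s per hop): 47.3934, 0.08, 12.1739 μs; sum = 59.6473 μs.
Processing at 2 router(s): 2 × 1.7 ms = 3400 μs.
End-to-end = 3470 μs.

3470 μs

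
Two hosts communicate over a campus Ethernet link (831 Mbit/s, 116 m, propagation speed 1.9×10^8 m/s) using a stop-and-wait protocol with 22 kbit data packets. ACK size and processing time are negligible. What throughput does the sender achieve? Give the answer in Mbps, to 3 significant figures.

t_tx = L/R = 22000/831000000 = 2.64741e-05 s.
t_prop = 116/190000000 = 6.10526e-07 s; RTT = 1.22105e-06 s.
Cycle = t_tx + RTT = 2.76952e-05 s.
Throughput = L / cycle = 22000 / 2.76952e-05 = 794 Mbps.

794 Mbps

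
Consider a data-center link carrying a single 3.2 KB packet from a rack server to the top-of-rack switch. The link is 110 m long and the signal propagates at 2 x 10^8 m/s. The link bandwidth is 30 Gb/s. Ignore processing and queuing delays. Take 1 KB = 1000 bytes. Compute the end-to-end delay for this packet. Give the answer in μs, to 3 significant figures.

L = 25600 bits.
Transmission delay = L/R = 25600 / 30000000000 = 0.853333 μs.
Propagation delay = d/s = 110 m / 200000000 m/s = 0.55 μs.
Total = 1.40 μs.

1.40 μs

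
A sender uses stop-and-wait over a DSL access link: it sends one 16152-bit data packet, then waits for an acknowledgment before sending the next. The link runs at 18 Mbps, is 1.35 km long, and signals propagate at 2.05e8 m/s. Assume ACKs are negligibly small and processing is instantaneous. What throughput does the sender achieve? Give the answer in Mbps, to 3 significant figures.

17.7 Mbps

t_tx = L/R = 16152/18000000 = 0.000897333 s.
t_prop = 1350/2.05e+08 = 6.58537e-06 s; RTT = 1.31707e-05 s.
Cycle = t_tx + RTT = 0.000910504 s.
Throughput = L / cycle = 16152 / 0.000910504 = 17.7 Mbps.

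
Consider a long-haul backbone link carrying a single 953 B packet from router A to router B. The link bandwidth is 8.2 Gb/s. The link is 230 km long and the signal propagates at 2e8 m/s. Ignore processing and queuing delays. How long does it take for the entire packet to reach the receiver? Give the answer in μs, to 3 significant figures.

L = 953 × 8 = 7624 bits.
Transmission delay = L/R = 7624 / 8.2e+09 = 0.929756 μs.
Propagation delay = d/s = 230000 m / 200000000 m/s = 1150 μs.
Total = 1150 μs.

1150 μs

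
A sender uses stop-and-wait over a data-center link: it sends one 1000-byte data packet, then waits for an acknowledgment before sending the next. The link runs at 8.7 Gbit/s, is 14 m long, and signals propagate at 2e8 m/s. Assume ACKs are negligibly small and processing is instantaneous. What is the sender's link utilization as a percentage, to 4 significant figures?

86.79 %

t_tx = L/R = 8000/8700000000 = 9.1954e-07 s.
t_prop = 14/200000000 = 7e-08 s; RTT = 1.4e-07 s.
Cycle = t_tx + RTT = 1.05954e-06 s.
Utilization = t_tx / cycle = 9.1954e-07/1.05954e-06 = 86.79 %.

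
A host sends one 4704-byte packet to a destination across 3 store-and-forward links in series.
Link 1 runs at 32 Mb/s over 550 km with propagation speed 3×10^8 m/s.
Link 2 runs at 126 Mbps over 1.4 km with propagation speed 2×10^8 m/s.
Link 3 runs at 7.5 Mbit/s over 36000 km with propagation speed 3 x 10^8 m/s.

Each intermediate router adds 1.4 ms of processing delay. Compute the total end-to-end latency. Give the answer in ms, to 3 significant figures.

L = 4704 × 8 = 37632 bits.
Transmission delays (L/R per hop): 1.176, 0.298667, 5.0176 ms; sum = 6.49227 ms.
Propagation delays (d/s per hop): 1.83333, 0.007, 120 ms; sum = 121.84 ms.
Processing at 2 router(s): 2 × 1.4 ms = 2.8 ms.
End-to-end = 131 ms.

131 ms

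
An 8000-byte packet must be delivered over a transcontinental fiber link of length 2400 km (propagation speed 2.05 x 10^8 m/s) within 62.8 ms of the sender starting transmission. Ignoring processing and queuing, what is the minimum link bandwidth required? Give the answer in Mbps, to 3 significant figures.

1.25 Mbps

L = 64000 bits.
Propagation delay = 2400000 / 2.05e+08 = 11.7073 ms.
Transmission budget = 62.8 − 11.7073 = 51.0927 ms.
R ≥ L / t_tx = 64000 bits / 0.0510927 s = 1.25 Mbps.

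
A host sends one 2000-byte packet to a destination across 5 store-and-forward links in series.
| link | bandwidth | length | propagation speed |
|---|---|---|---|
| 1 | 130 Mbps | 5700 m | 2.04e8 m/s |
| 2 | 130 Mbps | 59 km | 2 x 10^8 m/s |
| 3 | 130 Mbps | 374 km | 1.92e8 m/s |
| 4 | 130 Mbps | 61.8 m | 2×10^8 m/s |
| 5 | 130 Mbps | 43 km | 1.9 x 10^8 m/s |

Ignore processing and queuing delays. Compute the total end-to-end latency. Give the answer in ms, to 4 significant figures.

3.113 ms

L = 2000 × 8 = 16000 bits.
Transmission delay per hop = L/R = 16000/130000000 = 0.123077 ms; 5 hops → 0.615385 ms.
Propagation delays (d/s per hop): 0.0279412, 0.295, 1.94792, 0.000309, 0.226316 ms; sum = 2.49748 ms.
End-to-end = 3.113 ms.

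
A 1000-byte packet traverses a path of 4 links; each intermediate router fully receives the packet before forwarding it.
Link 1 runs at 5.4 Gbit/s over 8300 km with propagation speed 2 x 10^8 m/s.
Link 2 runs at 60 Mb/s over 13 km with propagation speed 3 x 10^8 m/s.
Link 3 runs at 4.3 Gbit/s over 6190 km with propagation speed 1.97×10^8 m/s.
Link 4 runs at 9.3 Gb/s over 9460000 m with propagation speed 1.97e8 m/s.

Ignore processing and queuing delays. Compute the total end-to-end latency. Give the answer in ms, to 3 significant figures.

L = 1000 × 8 = 8000 bits.
Transmission delays (L/R per hop): 0.00148148, 0.133333, 0.00186047, 0.000860215 ms; sum = 0.137535 ms.
Propagation delays (d/s per hop): 41.5, 0.0433333, 31.4213, 48.0203 ms; sum = 120.985 ms.
End-to-end = 121 ms.

121 ms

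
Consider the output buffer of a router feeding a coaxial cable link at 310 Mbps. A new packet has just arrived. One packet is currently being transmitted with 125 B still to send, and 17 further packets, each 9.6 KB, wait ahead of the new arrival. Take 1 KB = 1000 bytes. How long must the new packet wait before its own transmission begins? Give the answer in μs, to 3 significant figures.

Each queued packet: L/R = 76800/310000000 = 247.742 μs.
17 queued → 4211.61 μs.
Plus remaining 1000 bits of current packet: 3.22581 μs.
Queuing delay = 4210 μs.

4210 μs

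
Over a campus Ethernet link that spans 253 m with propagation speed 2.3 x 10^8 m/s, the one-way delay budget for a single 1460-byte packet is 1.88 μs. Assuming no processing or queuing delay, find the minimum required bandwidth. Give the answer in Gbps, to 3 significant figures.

15.0 Gbps

L = 11680 bits.
Propagation delay = 253 / 2.3e+08 = 1.1 μs.
Transmission budget = 1.88 − 1.1 = 0.78 μs.
R ≥ L / t_tx = 11680 bits / 7.8e-07 s = 15.0 Gbps.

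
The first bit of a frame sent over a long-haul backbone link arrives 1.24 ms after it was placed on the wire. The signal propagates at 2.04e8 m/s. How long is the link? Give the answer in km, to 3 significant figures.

d = s × t_prop = 204000000 × 0.00124 = 253 km.

253 km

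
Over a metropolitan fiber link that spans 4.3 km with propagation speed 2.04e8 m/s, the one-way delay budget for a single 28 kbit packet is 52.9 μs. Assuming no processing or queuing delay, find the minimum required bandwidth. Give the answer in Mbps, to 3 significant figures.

Propagation delay = 4300 / 204000000 = 21.0784 μs.
Transmission budget = 52.9 − 21.0784 = 31.8216 μs.
R ≥ L / t_tx = 28000 bits / 3.18216e-05 s = 880 Mbps.

880 Mbps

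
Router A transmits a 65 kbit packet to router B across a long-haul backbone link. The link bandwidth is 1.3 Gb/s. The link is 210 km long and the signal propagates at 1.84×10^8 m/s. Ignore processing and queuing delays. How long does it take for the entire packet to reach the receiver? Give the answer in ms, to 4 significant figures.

L = 65000 bits.
Transmission delay = L/R = 65000 / 1300000000 = 0.05 ms.
Propagation delay = d/s = 210000 m / 184000000 m/s = 1.1413 ms.
Total = 1.191 ms.

1.191 ms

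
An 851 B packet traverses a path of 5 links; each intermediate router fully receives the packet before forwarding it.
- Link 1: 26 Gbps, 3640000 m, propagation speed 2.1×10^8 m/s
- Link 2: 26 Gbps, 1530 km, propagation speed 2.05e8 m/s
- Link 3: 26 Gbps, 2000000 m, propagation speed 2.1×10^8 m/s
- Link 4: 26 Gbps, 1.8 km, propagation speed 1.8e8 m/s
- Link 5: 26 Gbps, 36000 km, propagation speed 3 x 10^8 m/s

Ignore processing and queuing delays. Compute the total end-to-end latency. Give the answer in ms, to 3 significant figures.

154 ms

L = 851 × 8 = 6808 bits.
Transmission delay per hop = L/R = 6808/26000000000 = 0.000261846 ms; 5 hops → 0.00130923 ms.
Propagation delays (d/s per hop): 17.3333, 7.46341, 9.52381, 0.01, 120 ms; sum = 154.331 ms.
End-to-end = 154 ms.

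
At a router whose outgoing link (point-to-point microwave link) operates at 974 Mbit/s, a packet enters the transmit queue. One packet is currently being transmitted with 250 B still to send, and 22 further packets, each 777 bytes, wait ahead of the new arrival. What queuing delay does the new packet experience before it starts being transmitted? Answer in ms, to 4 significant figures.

Each queued packet: L/R = 6216/974000000 = 0.00638193 ms.
22 queued → 0.140402 ms.
Plus remaining 2000 bits of current packet: 0.00205339 ms.
Queuing delay = 0.1425 ms.

0.1425 ms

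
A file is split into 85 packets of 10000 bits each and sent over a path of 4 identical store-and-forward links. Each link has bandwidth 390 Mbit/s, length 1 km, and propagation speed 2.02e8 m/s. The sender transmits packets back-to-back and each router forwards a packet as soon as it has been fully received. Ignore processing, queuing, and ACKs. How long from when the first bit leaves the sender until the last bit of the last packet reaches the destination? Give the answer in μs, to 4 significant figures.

Per-hop transmission t_tx = L/R = 10000/390000000 = 25.641 μs.
Per-hop propagation t_prop = 1000/202000000 = 4.9505 μs.
Pipeline fill: first packet needs 4·t_tx to clear all hops; remaining 84 packets each add one t_tx.
Total = (4+85-1)·t_tx + 4·t_prop = 88·25.641 + 4·4.9505 = 2276 μs.

2276 μs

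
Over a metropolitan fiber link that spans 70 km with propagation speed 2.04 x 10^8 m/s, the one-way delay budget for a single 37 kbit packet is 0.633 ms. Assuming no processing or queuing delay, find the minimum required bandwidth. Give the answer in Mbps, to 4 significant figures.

127.6 Mbps

Propagation delay = 70000 / 204000000 = 0.343137 ms.
Transmission budget = 0.633 − 0.343137 = 0.289863 ms.
R ≥ L / t_tx = 37000 bits / 0.000289863 s = 127.6 Mbps.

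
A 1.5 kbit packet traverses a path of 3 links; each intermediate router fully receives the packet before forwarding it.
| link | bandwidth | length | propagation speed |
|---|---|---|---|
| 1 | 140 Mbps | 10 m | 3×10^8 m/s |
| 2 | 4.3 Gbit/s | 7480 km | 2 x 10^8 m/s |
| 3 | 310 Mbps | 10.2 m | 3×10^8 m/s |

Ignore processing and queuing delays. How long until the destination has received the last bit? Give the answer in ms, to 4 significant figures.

37.42 ms

L = 1500 bits.
Transmission delays (L/R per hop): 0.0107143, 0.000348837, 0.00483871 ms; sum = 0.0159018 ms.
Propagation delays (d/s per hop): 3.33333e-05, 37.4, 3.4e-05 ms; sum = 37.4001 ms.
End-to-end = 37.42 ms.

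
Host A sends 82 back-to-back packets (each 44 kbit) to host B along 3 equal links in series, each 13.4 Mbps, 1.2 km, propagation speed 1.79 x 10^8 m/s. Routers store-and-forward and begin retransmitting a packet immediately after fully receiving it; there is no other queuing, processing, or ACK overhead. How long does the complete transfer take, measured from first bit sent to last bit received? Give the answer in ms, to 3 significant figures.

276 ms

Per-hop transmission t_tx = L/R = 44000/13400000 = 3.28358 ms.
Per-hop propagation t_prop = 1200/179000000 = 0.00670391 ms.
Pipeline fill: first packet needs 3·t_tx to clear all hops; remaining 81 packets each add one t_tx.
Total = (3+82-1)·t_tx + 3·t_prop = 84·3.28358 + 3·0.00670391 = 276 ms.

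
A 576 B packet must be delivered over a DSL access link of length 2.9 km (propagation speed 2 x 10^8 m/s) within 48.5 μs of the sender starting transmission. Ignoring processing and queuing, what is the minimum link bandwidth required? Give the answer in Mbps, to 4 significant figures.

L = 4608 bits.
Propagation delay = 2900 / 200000000 = 14.5 μs.
Transmission budget = 48.5 − 14.5 = 34 μs.
R ≥ L / t_tx = 4608 bits / 3.4e-05 s = 135.5 Mbps.

135.5 Mbps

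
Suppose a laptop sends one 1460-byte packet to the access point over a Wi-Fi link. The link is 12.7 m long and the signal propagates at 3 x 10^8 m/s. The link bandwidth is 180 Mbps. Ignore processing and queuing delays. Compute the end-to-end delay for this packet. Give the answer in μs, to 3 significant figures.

64.9 μs

L = 1460 × 8 = 11680 bits.
Transmission delay = L/R = 11680 / 180000000 = 64.8889 μs.
Propagation delay = d/s = 12.7 m / 300000000 m/s = 0.0423333 μs.
Total = 64.9 μs.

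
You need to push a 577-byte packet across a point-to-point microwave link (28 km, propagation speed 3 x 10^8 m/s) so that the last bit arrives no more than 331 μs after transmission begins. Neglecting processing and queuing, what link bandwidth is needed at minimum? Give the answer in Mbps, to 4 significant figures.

L = 4616 bits.
Propagation delay = 28000 / 300000000 = 93.3333 μs.
Transmission budget = 331 − 93.3333 = 237.667 μs.
R ≥ L / t_tx = 4616 bits / 0.000237667 s = 19.42 Mbps.

19.42 Mbps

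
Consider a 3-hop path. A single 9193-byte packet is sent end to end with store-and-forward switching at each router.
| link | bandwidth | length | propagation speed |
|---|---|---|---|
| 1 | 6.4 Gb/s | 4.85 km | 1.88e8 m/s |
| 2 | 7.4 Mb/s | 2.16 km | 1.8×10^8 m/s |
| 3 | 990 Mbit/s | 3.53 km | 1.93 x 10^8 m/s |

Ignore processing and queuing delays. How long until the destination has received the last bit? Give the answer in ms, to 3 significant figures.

10.1 ms

L = 9193 × 8 = 73544 bits.
Transmission delays (L/R per hop): 0.0114913, 9.93838, 0.0742869 ms; sum = 10.0242 ms.
Propagation delays (d/s per hop): 0.0257979, 0.012, 0.0182902 ms; sum = 0.056088 ms.
End-to-end = 10.1 ms.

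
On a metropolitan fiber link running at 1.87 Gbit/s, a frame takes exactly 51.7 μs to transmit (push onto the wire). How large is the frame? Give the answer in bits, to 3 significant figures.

L = R × t_tx = 1870000000 b/s × 5.17e-05 s = 96679 bits.

96700 bits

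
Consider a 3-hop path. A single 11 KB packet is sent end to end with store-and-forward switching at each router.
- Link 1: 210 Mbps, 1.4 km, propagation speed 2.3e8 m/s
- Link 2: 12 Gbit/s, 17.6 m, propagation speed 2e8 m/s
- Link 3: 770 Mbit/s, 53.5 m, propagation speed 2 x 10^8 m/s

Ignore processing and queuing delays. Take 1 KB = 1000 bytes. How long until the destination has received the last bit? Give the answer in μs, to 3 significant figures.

547 μs

L = 88000 bits.
Transmission delays (L/R per hop): 419.048, 7.33333, 114.286 μs; sum = 540.667 μs.
Propagation delays (d/s per hop): 6.08696, 0.088, 0.2675 μs; sum = 6.44246 μs.
End-to-end = 547 μs.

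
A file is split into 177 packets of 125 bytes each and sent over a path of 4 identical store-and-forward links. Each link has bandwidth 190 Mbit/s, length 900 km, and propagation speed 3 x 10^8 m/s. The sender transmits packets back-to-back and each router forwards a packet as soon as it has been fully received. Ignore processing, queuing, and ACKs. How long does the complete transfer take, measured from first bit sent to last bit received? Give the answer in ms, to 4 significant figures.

12.95 ms

Per-hop transmission t_tx = L/R = 1000/190000000 = 0.00526316 ms.
Per-hop propagation t_prop = 900000/300000000 = 3 ms.
Pipeline fill: first packet needs 4·t_tx to clear all hops; remaining 176 packets each add one t_tx.
Total = (4+177-1)·t_tx + 4·t_prop = 180·0.00526316 + 4·3 = 12.95 ms.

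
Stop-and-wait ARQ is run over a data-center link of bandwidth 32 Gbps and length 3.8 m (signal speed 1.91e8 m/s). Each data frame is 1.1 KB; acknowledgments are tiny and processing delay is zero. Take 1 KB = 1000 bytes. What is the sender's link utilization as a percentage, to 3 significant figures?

87.4 %

t_tx = L/R = 8800/32000000000 = 2.75e-07 s.
t_prop = 3.8/191000000 = 1.98953e-08 s; RTT = 3.97906e-08 s.
Cycle = t_tx + RTT = 3.14791e-07 s.
Utilization = t_tx / cycle = 2.75e-07/3.14791e-07 = 87.4 %.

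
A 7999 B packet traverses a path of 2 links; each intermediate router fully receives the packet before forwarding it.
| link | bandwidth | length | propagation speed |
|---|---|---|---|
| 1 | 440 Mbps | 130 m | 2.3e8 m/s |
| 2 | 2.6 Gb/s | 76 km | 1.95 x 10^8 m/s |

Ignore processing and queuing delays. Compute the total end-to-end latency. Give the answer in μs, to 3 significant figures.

560 μs

L = 7999 × 8 = 63992 bits.
Transmission delays (L/R per hop): 145.436, 24.6123 μs; sum = 170.049 μs.
Propagation delays (d/s per hop): 0.565217, 389.744 μs; sum = 390.309 μs.
End-to-end = 560 μs.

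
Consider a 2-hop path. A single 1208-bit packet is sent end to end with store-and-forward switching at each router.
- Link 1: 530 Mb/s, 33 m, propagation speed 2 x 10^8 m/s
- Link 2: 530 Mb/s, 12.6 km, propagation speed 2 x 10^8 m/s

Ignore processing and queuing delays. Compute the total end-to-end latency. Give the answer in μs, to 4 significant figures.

Transmission delay per hop = L/R = 1208/530000000 = 2.27925 μs; 2 hops → 4.55849 μs.
Propagation delays (d/s per hop): 0.165, 63 μs; sum = 63.165 μs.
End-to-end = 67.72 μs.

67.72 μs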